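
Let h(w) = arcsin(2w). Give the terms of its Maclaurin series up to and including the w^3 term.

4*w^3/3 + 2*w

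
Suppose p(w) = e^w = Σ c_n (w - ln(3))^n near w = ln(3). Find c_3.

c_3 = p′′′(ln(3))/3! = 1/2.

1/2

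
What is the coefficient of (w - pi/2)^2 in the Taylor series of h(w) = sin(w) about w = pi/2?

-1/2

h(pi/2) = 1
h′(pi/2) = 0
h′′(pi/2) = -1
So c_2 = h′′(pi/2)/2! = -1/2.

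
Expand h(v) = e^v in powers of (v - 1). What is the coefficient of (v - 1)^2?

e/2

h(1) = e
h′(1) = e
h′′(1) = e
Then c_k = h^(k)(1)/k! gives each Taylor coefficient.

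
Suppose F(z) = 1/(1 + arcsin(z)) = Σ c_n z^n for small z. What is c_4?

Substitute the inner expansion into the outer series and collect powers.
F(0) = 1
F′(0) = -1
F′′(0) = 2
F′′′(0) = -7
F^(4)(0) = 32
Then c_k = F^(k)(0)/k! gives each Taylor coefficient.

4/3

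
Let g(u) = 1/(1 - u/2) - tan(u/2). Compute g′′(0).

Combine the two series term by term.
From the series, [u^2] g = 1/4; multiply by 2! = 2 to get 1/2.

1/2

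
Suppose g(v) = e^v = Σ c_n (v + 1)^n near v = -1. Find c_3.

[(v + 1)^0] = e^(-1);  [(v + 1)^1] = e^(-1);  [(v + 1)^2] = e^(-1)/2;  [(v + 1)^3] = e^(-1)/6.

e^(-1)/6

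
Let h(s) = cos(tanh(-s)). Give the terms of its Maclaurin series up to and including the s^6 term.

Plug the Maclaurin series of the inner function into that of the outer and collect terms.

-59*s^6/240 + 3*s^4/8 - s^2/2 + 1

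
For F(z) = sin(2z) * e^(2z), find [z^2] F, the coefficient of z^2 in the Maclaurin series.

4

Take the Cauchy product of the two expansions.
[z^0] = 0;  [z^1] = 2;  [z^2] = 4.
So c_2 = F′′(0)/2! = 4.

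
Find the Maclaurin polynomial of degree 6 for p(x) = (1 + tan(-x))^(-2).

74*x^6/5 + 154*x^5/15 + 7*x^4 + 14*x^3/3 + 3*x^2 + 2*x + 1

Compose series: expand the inner function first, then feed it into the outer expansion.
p(0) = 1
p′(0) = 2
p′′(0) = 6
p′′′(0) = 28
p^(4)(0) = 168
p^(5)(0) = 1232
p^(6)(0) = 10656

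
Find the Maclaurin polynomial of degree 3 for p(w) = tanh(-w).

w^3/3 - w

p(0) = 0
p′(0) = -1
p′′(0) = 0
p′′′(0) = 2
Then c_k = p^(k)(0)/k! gives each Taylor coefficient.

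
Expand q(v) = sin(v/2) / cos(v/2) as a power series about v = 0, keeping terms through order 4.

Divide the numerator series by the denominator series (power-series long division).
q(0) = 0
q′(0) = 1/2
q′′(0) = 0
q′′′(0) = 1/4
q^(4)(0) = 0

v^3/24 + v/2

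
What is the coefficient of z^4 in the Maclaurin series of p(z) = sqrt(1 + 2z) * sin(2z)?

Take the Cauchy product of the two expansions.
p(0) = 0
p′(0) = 2
p′′(0) = 4
p′′′(0) = -14
p^(4)(0) = -8
So c_4 = p^(4)(0)/4! = -1/3.

-1/3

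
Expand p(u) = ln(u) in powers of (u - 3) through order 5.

Differentiate repeatedly and evaluate at the center.
p(3) = ln(3)
p′(3) = 1/3
p′′(3) = -1/9
p′′′(3) = 2/27
p^(4)(3) = -2/27
p^(5)(3) = 8/81

(u - 3)^5/1215 - (u - 3)^4/324 + (u - 3)^3/81 - (u - 3)^2/18 + (u - 3)/3 + ln(3)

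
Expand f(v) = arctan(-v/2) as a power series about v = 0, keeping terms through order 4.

Apply the Taylor formula c_k = f^(k)(a)/k!.
f(0) = 0
f′(0) = -1/2
f′′(0) = 0
f′′′(0) = 1/4
f^(4)(0) = 0
Dividing each by k! gives the coefficients c_0, ..., c_4.

v^3/24 - v/2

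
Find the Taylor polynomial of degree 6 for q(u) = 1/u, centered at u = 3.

(u - 3)^6/2187 - (u - 3)^5/729 + (u - 3)^4/243 - (u - 3)^3/81 + (u - 3)^2/27 - (u - 3)/9 + 1/3

[(u - 3)^0] = 1/3;  [(u - 3)^1] = -1/9;  [(u - 3)^2] = 1/27;  [(u - 3)^3] = -1/81;  [(u - 3)^4] = 1/243;  [(u - 3)^5] = -1/729;  [(u - 3)^6] = 1/2187.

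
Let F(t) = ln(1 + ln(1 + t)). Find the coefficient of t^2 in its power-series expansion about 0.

-1

Plug the Maclaurin series of the inner function into that of the outer and collect terms.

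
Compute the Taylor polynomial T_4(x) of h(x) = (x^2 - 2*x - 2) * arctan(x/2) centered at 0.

Multiply each power in the prefactor through the base expansion.
h(0) = 0
h′(0) = -1
h′′(0) = -2
h′′′(0) = 7/2
h^(4)(0) = 2
Dividing each by k! gives the coefficients c_0, ..., c_4.

x^4/12 + 7*x^3/12 - x^2 - x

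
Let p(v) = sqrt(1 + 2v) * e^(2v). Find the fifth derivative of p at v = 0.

Expand each factor separately, then convolve coefficients.
From the series, [v^5] p = 107/120; multiply by 5! = 120 to get 107.

107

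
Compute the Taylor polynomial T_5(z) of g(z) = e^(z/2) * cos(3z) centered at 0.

Expand each factor separately, then convolve coefficients.
g(0) = 1
g′(0) = 1/2
g′′(0) = -35/4
g′′′(0) = -107/8
g^(4)(0) = 1081/16
g^(5)(0) = 6121/32

6121*z^5/3840 + 1081*z^4/384 - 107*z^3/48 - 35*z^2/8 + z/2 + 1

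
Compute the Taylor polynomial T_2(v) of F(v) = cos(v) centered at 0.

1 - v^2/2

F(0) = 1
F′(0) = 0
F′′(0) = -1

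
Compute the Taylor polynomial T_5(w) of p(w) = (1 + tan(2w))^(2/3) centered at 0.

18368*w^5/3645 - 400*w^4/243 + 176*w^3/81 - 4*w^2/9 + 4*w/3 + 1

Compose series: expand the inner function first, then feed it into the outer expansion.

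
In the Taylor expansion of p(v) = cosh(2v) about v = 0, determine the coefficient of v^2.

2

Apply the Taylor formula c_k = f^(k)(a)/k!.
[v^0] = 1;  [v^1] = 0;  [v^2] = 2.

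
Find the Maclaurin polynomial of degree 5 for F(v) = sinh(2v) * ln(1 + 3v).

Take the Cauchy product of the two expansions.
[v^0] = 0;  [v^1] = 0;  [v^2] = 6;  [v^3] = -9;  [v^4] = 22;  [v^5] = -93/2.

-93*v^5/2 + 22*v^4 - 9*v^3 + 6*v^2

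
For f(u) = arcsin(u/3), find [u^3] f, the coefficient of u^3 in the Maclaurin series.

Differentiate repeatedly and evaluate at the center.
f(0) = 0
f′(0) = 1/3
f′′(0) = 0
f′′′(0) = 1/27

1/162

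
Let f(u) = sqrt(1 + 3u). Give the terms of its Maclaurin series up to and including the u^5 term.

1701*u^5/256 - 405*u^4/128 + 27*u^3/16 - 9*u^2/8 + 3*u/2 + 1

f(0) = 1
f′(0) = 3/2
f′′(0) = -9/4
f′′′(0) = 81/8
f^(4)(0) = -1215/16
f^(5)(0) = 25515/32
Then c_k = f^(k)(0)/k! gives each Taylor coefficient.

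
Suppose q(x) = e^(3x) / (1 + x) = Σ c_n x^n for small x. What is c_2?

Multiply the two series term by term and collect like powers.
[x^0] = 1;  [x^1] = 2;  [x^2] = 5/2.
So c_2 = q′′(0)/2! = 5/2.

5/2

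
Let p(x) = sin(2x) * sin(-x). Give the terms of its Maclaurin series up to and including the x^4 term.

5*x^4/3 - 2*x^2

Expand each factor separately, then convolve coefficients.
p(0) = 0
p′(0) = 0
p′′(0) = -4
p′′′(0) = 0
p^(4)(0) = 40
The Taylor polynomial is Σ p^(k)(0)/k! · x^k.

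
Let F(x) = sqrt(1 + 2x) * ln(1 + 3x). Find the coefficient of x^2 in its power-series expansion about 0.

Take the Cauchy product of the two expansions.
F(0) = 0
F′(0) = 3
F′′(0) = -3
Dividing each by k! gives the coefficients c_0, ..., c_2.

-3/2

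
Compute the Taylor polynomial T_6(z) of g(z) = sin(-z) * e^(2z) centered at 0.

-11*z^6/180 - 41*z^5/120 - z^4 - 11*z^3/6 - 2*z^2 - z

Write out both Maclaurin series and multiply, keeping only the needed powers.
g(0) = 0
g′(0) = -1
g′′(0) = -4
g′′′(0) = -11
g^(4)(0) = -24
g^(5)(0) = -41
g^(6)(0) = -44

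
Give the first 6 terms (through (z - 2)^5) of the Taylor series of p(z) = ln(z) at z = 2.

(z - 2)^5/160 - (z - 2)^4/64 + (z - 2)^3/24 - (z - 2)^2/8 + (z - 2)/2 + ln(2)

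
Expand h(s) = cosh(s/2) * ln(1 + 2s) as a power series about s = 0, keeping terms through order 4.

-17*s^4/4 + 35*s^3/12 - 2*s^2 + 2*s

Write out both Maclaurin series and multiply, keeping only the needed powers.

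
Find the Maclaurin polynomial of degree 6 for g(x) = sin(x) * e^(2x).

11*x^6/180 + 41*x^5/120 + x^4 + 11*x^3/6 + 2*x^2 + x

Expand each factor separately, then convolve coefficients.
[x^0] = 0;  [x^1] = 1;  [x^2] = 2;  [x^3] = 11/6;  [x^4] = 1;  [x^5] = 41/120;  [x^6] = 11/180.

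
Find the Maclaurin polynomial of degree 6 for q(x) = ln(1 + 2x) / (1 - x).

-28*x^6/5 + 76*x^5/15 - 4*x^4/3 + 8*x^3/3 + 2*x

Write out both Maclaurin series and multiply, keeping only the needed powers.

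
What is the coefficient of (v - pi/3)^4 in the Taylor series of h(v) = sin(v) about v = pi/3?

Compute the successive derivatives at the expansion point and divide by k!.

sqrt(3)/48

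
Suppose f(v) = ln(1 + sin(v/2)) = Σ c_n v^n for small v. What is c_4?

Compose series: expand the inner function first, then feed it into the outer expansion.
So c_4 = f^(4)(0)/4! = -1/192.

-1/192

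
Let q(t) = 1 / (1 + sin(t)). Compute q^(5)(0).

-61

Use the geometric series for the reciprocal, then substitute.
The coefficient of t^5 in the expansion is -61/120, so q^(5)(0) = 5! * (-61/120) = -61.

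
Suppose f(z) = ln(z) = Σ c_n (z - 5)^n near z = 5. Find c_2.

-1/50

Use the known series and substitute for the argument.
[(z - 5)^0] = ln(5);  [(z - 5)^1] = 1/5;  [(z - 5)^2] = -1/50.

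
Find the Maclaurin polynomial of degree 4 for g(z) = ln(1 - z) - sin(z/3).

Combine the two series term by term.

-z^4/4 - 53*z^3/162 - z^2/2 - 4*z/3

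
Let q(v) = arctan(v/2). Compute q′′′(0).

Compute the successive derivatives at the expansion point and divide by k!.
From the series, [v^3] q = -1/24; multiply by 3! = 6 to get -1/4.

-1/4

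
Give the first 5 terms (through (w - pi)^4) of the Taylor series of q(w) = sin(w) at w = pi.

Use the known series and substitute for the argument.
q(pi) = 0
q′(pi) = -1
q′′(pi) = 0
q′′′(pi) = 1
q^(4)(pi) = 0

(w - pi)^3/6 - (w - pi)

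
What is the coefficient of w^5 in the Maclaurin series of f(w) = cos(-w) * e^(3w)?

Multiply the two series term by term and collect like powers.
So c_5 = f^(5)(0)/5! = -1/10.

-1/10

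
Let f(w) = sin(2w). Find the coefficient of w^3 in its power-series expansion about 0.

Differentiate repeatedly and evaluate at the center.
f(0) = 0
f′(0) = 2
f′′(0) = 0
f′′′(0) = -8
So c_3 = f′′′(0)/3! = -4/3.

-4/3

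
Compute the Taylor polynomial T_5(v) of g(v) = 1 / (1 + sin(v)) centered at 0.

-61*v^5/120 + 2*v^4/3 - 5*v^3/6 + v^2 - v + 1

Write 1/(1+u) = 1 - u + u^2 - u^3 + ... and substitute the series for u.
[v^0] = 1;  [v^1] = -1;  [v^2] = 1;  [v^3] = -5/6;  [v^4] = 2/3;  [v^5] = -61/120.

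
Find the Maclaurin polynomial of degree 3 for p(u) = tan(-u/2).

p(0) = 0
p′(0) = -1/2
p′′(0) = 0
p′′′(0) = -1/4

-u^3/24 - u/2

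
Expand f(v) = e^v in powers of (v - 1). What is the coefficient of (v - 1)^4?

e/24

f(1) = e
f′(1) = e
f′′(1) = e
f′′′(1) = e
f^(4)(1) = e
Then c_k = f^(k)(1)/k! gives each Taylor coefficient.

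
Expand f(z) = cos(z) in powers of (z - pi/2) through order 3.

f(pi/2) = 0
f′(pi/2) = -1
f′′(pi/2) = 0
f′′′(pi/2) = 1
The Taylor polynomial is Σ f^(k)(pi/2)/k! · (z - pi/2)^k.

(z - pi/2)^3/6 - (z - pi/2)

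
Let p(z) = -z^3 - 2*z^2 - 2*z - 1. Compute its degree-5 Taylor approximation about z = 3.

-(z - 3)^3 - 11*(z - 3)^2 - 41*(z - 3) - 52

Apply the Taylor formula c_k = f^(k)(a)/k!.
p(3) = -52
p′(3) = -41
p′′(3) = -22
p′′′(3) = -6
p^(4)(3) = 0
p^(5)(3) = 0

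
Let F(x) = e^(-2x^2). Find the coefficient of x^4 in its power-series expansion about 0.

Compute the successive derivatives at the expansion point and divide by k!.
F(0) = 1
F′(0) = 0
F′′(0) = -4
F′′′(0) = 0
F^(4)(0) = 48
So c_4 = F^(4)(0)/4! = 2.

2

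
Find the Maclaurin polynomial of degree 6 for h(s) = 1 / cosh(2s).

-244*s^6/45 + 10*s^4/3 - 2*s^2 + 1

Write the quotient as an unknown series and match coefficients against numerator = denominator · series.
h(0) = 1
h′(0) = 0
h′′(0) = -4
h′′′(0) = 0
h^(4)(0) = 80
h^(5)(0) = 0
h^(6)(0) = -3904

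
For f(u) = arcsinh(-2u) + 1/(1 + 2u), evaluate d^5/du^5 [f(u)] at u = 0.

Expand each term separately and add.
From the series, [u^5] f = -172/5; multiply by 5! = 120 to get -4128.

-4128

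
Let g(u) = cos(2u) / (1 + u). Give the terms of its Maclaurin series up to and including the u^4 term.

Write out both Maclaurin series and multiply, keeping only the needed powers.
[u^0] = 1;  [u^1] = -1;  [u^2] = -1;  [u^3] = 1;  [u^4] = -1/3.

-u^4/3 + u^3 - u^2 - u + 1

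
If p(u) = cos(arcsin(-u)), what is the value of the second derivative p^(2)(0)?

Plug the Maclaurin series of the inner function into that of the outer and collect terms.
The coefficient of u^2 in the expansion is -1/2, so p′′(0) = 2! * (-1/2) = -1.

-1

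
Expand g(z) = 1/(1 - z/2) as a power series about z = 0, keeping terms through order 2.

z^2/4 + z/2 + 1

Differentiate repeatedly and evaluate at the center.
g(0) = 1
g′(0) = 1/2
g′′(0) = 1/2
The Taylor polynomial is Σ g^(k)(0)/k! · z^k.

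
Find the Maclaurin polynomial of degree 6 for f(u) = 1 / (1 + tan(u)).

122*u^6/45 - 32*u^5/15 + 5*u^4/3 - 4*u^3/3 + u^2 - u + 1

Expand as Σ (-1)^k u^k with u equal to the inner function's series.
[u^0] = 1;  [u^1] = -1;  [u^2] = 1;  [u^3] = -4/3;  [u^4] = 5/3;  [u^5] = -32/15;  [u^6] = 122/45.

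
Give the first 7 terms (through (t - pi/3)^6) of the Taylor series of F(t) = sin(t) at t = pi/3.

-sqrt(3)*(t - pi/3)^6/1440 + (t - pi/3)^5/240 + sqrt(3)*(t - pi/3)^4/48 - (t - pi/3)^3/12 - sqrt(3)*(t - pi/3)^2/4 + (t - pi/3)/2 + sqrt(3)/2

Apply the Taylor formula c_k = f^(k)(a)/k!.
F(pi/3) = sqrt(3)/2
F′(pi/3) = 1/2
F′′(pi/3) = -sqrt(3)/2
F′′′(pi/3) = -1/2
F^(4)(pi/3) = sqrt(3)/2
F^(5)(pi/3) = 1/2
F^(6)(pi/3) = -sqrt(3)/2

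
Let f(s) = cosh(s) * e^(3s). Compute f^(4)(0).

Expand each factor separately, then convolve coefficients.
From the series, [s^4] f = 17/3; multiply by 4! = 24 to get 136.

136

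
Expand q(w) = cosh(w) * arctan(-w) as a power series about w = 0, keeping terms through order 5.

Multiply the two series term by term and collect like powers.
q(0) = 0
q′(0) = -1
q′′(0) = 0
q′′′(0) = -1
q^(4)(0) = 0
q^(5)(0) = -9

-3*w^5/40 - w^3/6 - w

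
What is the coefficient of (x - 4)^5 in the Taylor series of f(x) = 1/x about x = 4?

f(4) = 1/4
f′(4) = -1/16
f′′(4) = 1/32
f′′′(4) = -3/128
f^(4)(4) = 3/128
f^(5)(4) = -15/512
So c_5 = f^(5)(4)/5! = -1/4096.

-1/4096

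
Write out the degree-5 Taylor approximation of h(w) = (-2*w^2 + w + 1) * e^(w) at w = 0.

-17*w^5/60 - 19*w^4/24 - 4*w^3/3 - w^2/2 + 2*w + 1

Shift and add copies of the series according to the polynomial's terms.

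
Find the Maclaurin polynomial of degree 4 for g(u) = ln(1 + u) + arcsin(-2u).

Add the two expansions coefficient-wise.

-u^4/4 - u^3 - u^2/2 - u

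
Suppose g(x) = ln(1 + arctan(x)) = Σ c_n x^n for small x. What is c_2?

-1/2

Substitute the inner expansion into the outer series and collect powers.
g(0) = 0
g′(0) = 1
g′′(0) = -1
So c_2 = g′′(0)/2! = -1/2.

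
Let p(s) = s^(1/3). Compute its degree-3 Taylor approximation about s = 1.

5*(s - 1)^3/81 - (s - 1)^2/9 + (s - 1)/3 + 1

Use the known series and substitute for the argument.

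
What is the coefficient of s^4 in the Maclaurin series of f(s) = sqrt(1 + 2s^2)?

-1/2

Use the known series and substitute for the argument.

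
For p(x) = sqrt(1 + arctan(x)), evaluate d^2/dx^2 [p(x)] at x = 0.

Plug the Maclaurin series of the inner function into that of the outer and collect terms.
The coefficient of x^2 in the expansion is -1/8, so p′′(0) = 2! * (-1/8) = -1/4.

-1/4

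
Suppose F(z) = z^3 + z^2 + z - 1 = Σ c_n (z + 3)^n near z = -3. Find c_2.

-8

F(-3) = -22
F′(-3) = 22
F′′(-3) = -16
Then c_k = F^(k)(-3)/k! gives each Taylor coefficient.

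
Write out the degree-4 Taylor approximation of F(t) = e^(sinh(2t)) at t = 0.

10*t^4/3 + 8*t^3/3 + 2*t^2 + 2*t + 1

Let u equal the inner series; expand the outer function in u and truncate.
[t^0] = 1;  [t^1] = 2;  [t^2] = 2;  [t^3] = 8/3;  [t^4] = 10/3.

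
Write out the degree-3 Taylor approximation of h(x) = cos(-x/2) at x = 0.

1 - x^2/8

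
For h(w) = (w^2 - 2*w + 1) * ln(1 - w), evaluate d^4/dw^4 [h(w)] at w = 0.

Multiply each power in the prefactor through the base expansion.
The coefficient of w^4 in the expansion is -1/12, so h^(4)(0) = 4! * (-1/12) = -2.

-2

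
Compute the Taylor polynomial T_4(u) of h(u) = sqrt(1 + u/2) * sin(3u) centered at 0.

-141*u^4/128 - 147*u^3/32 + 3*u^2/4 + 3*u

Multiply the two series term by term and collect like powers.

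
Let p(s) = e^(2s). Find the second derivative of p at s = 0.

4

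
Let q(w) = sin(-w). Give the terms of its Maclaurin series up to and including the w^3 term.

w^3/6 - w

[w^0] = 0;  [w^1] = -1;  [w^2] = 0;  [w^3] = 1/6.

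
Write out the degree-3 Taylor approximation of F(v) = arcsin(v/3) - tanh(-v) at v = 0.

Add the two expansions coefficient-wise.

-53*v^3/162 + 4*v/3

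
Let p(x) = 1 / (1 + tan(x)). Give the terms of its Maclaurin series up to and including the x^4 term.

Write 1/(1+u) = 1 - u + u^2 - u^3 + ... and substitute the series for u.
[x^0] = 1;  [x^1] = -1;  [x^2] = 1;  [x^3] = -4/3;  [x^4] = 5/3.

5*x^4/3 - 4*x^3/3 + x^2 - x + 1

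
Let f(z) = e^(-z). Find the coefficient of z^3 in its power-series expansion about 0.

-1/6

Use the known series and substitute for the argument.
f(0) = 1
f′(0) = -1
f′′(0) = 1
f′′′(0) = -1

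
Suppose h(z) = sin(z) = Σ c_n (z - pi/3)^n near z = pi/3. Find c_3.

[(z - pi/3)^0] = sqrt(3)/2;  [(z - pi/3)^1] = 1/2;  [(z - pi/3)^2] = -sqrt(3)/4;  [(z - pi/3)^3] = -1/12.

-1/12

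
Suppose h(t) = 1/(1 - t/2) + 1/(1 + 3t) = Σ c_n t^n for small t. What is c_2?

37/4

Combine the two series term by term.
h(0) = 2
h′(0) = -5/2
h′′(0) = 37/2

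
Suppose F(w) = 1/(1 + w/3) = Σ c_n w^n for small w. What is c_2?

1/9

Compute the successive derivatives at the expansion point and divide by k!.
F(0) = 1
F′(0) = -1/3
F′′(0) = 2/9
The Taylor polynomial is Σ F^(k)(0)/k! · w^k.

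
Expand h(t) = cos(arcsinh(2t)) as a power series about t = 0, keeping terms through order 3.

Let u equal the inner series; expand the outer function in u and truncate.
h(0) = 1
h′(0) = 0
h′′(0) = -4
h′′′(0) = 0

1 - 2*t^2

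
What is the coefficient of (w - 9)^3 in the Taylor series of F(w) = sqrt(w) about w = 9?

1/3888

F(9) = 3
F′(9) = 1/6
F′′(9) = -1/108
F′′′(9) = 1/648
So c_3 = F′′′(9)/3! = 1/3888.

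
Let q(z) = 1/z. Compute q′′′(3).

-2/27

Differentiate repeatedly and evaluate at the center.
From the series, [(z - 3)^3] q = -1/81; multiply by 3! = 6 to get -2/27.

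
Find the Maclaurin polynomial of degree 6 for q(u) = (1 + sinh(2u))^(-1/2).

Substitute the inner expansion into the outer series and collect powers.
q(0) = 1
q′(0) = -1
q′′(0) = 3
q′′′(0) = -19
q^(4)(0) = 153
q^(5)(0) = -1561
q^(6)(0) = 19563
Dividing each by k! gives the coefficients c_0, ..., c_6.

6521*u^6/240 - 1561*u^5/120 + 51*u^4/8 - 19*u^3/6 + 3*u^2/2 - u + 1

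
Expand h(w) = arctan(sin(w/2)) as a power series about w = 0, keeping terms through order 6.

3*w^5/256 - w^3/16 + w/2

Compose series: expand the inner function first, then feed it into the outer expansion.
[w^0] = 0;  [w^1] = 1/2;  [w^2] = 0;  [w^3] = -1/16;  [w^4] = 0;  [w^5] = 3/256;  [w^6] = 0.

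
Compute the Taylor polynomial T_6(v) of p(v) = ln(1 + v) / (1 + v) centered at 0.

-49*v^6/20 + 137*v^5/60 - 25*v^4/12 + 11*v^3/6 - 3*v^2/2 + v

Take the Cauchy product of the two expansions.
p(0) = 0
p′(0) = 1
p′′(0) = -3
p′′′(0) = 11
p^(4)(0) = -50
p^(5)(0) = 274
p^(6)(0) = -1764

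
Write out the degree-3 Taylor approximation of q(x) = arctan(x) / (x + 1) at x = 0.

2*x^3/3 - x^2 + x

Use 1/(1 - r) = Σ r^k on the denominator, then take the Cauchy product.
[x^0] = 0;  [x^1] = 1;  [x^2] = -1;  [x^3] = 2/3.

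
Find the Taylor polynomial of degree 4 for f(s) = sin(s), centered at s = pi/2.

f(pi/2) = 1
f′(pi/2) = 0
f′′(pi/2) = -1
f′′′(pi/2) = 0
f^(4)(pi/2) = 1
Dividing each by k! gives the coefficients c_0, ..., c_4.

(s - pi/2)^4/24 - (s - pi/2)^2/2 + 1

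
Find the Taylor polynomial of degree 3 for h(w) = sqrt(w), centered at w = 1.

(w - 1)^3/16 - (w - 1)^2/8 + (w - 1)/2 + 1

h(1) = 1
h′(1) = 1/2
h′′(1) = -1/4
h′′′(1) = 3/8
Dividing each by k! gives the coefficients c_0, ..., c_3.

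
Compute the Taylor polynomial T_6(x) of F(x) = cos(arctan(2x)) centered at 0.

-20*x^6 + 6*x^4 - 2*x^2 + 1

Plug the Maclaurin series of the inner function into that of the outer and collect terms.
F(0) = 1
F′(0) = 0
F′′(0) = -4
F′′′(0) = 0
F^(4)(0) = 144
F^(5)(0) = 0
F^(6)(0) = -14400
The Taylor polynomial is Σ F^(k)(0)/k! · x^k.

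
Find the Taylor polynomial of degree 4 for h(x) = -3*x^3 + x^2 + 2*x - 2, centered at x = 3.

-3*(x - 3)^3 - 26*(x - 3)^2 - 73*(x - 3) - 68

[(x - 3)^0] = -68;  [(x - 3)^1] = -73;  [(x - 3)^2] = -26;  [(x - 3)^3] = -3;  [(x - 3)^4] = 0.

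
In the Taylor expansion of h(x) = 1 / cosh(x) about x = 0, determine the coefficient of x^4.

Invert the denominator's series and multiply.
[x^0] = 1;  [x^1] = 0;  [x^2] = -1/2;  [x^3] = 0;  [x^4] = 5/24.

5/24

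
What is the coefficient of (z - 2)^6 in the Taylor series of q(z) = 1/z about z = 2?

[(z - 2)^0] = 1/2;  [(z - 2)^1] = -1/4;  [(z - 2)^2] = 1/8;  [(z - 2)^3] = -1/16;  [(z - 2)^4] = 1/32;  [(z - 2)^5] = -1/64;  [(z - 2)^6] = 1/128.

1/128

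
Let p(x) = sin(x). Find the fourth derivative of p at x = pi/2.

1

From the series, [(x - pi/2)^4] p = 1/24; multiply by 4! = 24 to get 1.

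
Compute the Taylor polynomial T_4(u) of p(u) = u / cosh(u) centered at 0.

-u^3/2 + u

Invert the denominator's series and multiply.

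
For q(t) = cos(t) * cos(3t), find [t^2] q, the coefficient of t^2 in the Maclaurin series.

-5

Expand each factor separately, then convolve coefficients.
q(0) = 1
q′(0) = 0
q′′(0) = -10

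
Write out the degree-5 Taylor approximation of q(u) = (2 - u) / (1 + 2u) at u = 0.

Distribute the polynomial across the series and collect like powers.
q(0) = 2
q′(0) = -5
q′′(0) = 20
q′′′(0) = -120
q^(4)(0) = 960
q^(5)(0) = -9600

-80*u^5 + 40*u^4 - 20*u^3 + 10*u^2 - 5*u + 2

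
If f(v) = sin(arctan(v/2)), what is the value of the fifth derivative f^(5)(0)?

45/32

Plug the Maclaurin series of the inner function into that of the outer and collect terms.
The coefficient of v^5 in the expansion is 3/256, so f^(5)(0) = 5! * (3/256) = 45/32.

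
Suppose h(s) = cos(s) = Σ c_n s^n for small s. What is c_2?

c_2 = h′′(0)/2! = -1/2.

-1/2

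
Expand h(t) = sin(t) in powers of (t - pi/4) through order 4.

sqrt(2)*(t - pi/4)^4/48 - sqrt(2)*(t - pi/4)^3/12 - sqrt(2)*(t - pi/4)^2/4 + sqrt(2)*(t - pi/4)/2 + sqrt(2)/2

Compute the successive derivatives at the expansion point and divide by k!.
[(t - pi/4)^0] = sqrt(2)/2;  [(t - pi/4)^1] = sqrt(2)/2;  [(t - pi/4)^2] = -sqrt(2)/4;  [(t - pi/4)^3] = -sqrt(2)/12;  [(t - pi/4)^4] = sqrt(2)/48.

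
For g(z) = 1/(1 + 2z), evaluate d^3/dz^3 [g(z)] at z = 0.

From the series, [z^3] g = -8; multiply by 3! = 6 to get -48.

-48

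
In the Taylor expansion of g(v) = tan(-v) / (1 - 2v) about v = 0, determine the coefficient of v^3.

Take the Cauchy product of the two expansions.
g(0) = 0
g′(0) = -1
g′′(0) = -4
g′′′(0) = -26
So c_3 = g′′′(0)/3! = -13/3.

-13/3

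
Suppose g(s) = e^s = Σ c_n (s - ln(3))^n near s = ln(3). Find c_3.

Differentiate repeatedly and evaluate at the center.
[(s - ln(3))^0] = 3;  [(s - ln(3))^1] = 3;  [(s - ln(3))^2] = 3/2;  [(s - ln(3))^3] = 1/2.

1/2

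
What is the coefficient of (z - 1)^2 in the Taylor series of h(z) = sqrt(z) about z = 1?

h(1) = 1
h′(1) = 1/2
h′′(1) = -1/4
The Taylor polynomial is Σ h^(k)(1)/k! · (z - 1)^k.

-1/8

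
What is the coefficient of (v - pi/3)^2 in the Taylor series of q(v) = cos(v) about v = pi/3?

-1/4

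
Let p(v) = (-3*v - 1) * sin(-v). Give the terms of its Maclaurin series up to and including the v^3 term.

Multiply each power in the prefactor through the base expansion.
p(0) = 0
p′(0) = 1
p′′(0) = 6
p′′′(0) = -1

-v^3/6 + 3*v^2 + v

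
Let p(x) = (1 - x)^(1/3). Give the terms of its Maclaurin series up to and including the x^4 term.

-10*x^4/243 - 5*x^3/81 - x^2/9 - x/3 + 1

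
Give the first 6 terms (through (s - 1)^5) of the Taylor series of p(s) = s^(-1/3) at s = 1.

p(1) = 1
p′(1) = -1/3
p′′(1) = 4/9
p′′′(1) = -28/27
p^(4)(1) = 280/81
p^(5)(1) = -3640/243

-91*(s - 1)^5/729 + 35*(s - 1)^4/243 - 14*(s - 1)^3/81 + 2*(s - 1)^2/9 - (s - 1)/3 + 1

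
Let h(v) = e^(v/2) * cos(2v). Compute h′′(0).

Multiply the two series term by term and collect like powers.
From the series, [v^2] h = -15/8; multiply by 2! = 2 to get -15/4.

-15/4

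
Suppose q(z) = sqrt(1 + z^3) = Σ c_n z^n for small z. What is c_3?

q(0) = 1
q′(0) = 0
q′′(0) = 0
q′′′(0) = 3
So c_3 = q′′′(0)/3! = 1/2.

1/2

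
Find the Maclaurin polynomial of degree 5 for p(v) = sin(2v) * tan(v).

-2*v^4/3 + 2*v^2

Expand each factor separately, then convolve coefficients.
[v^0] = 0;  [v^1] = 0;  [v^2] = 2;  [v^3] = 0;  [v^4] = -2/3;  [v^5] = 0.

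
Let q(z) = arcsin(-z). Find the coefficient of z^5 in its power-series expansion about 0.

-3/40

q(0) = 0
q′(0) = -1
q′′(0) = 0
q′′′(0) = -1
q^(4)(0) = 0
q^(5)(0) = -9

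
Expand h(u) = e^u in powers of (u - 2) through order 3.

Apply the Taylor formula c_k = f^(k)(a)/k!.
h(2) = e^(2)
h′(2) = e^(2)
h′′(2) = e^(2)
h′′′(2) = e^(2)

(u - 2)^3*e^(2)/6 + (u - 2)^2*e^(2)/2 + (u - 2)*e^(2) + e^(2)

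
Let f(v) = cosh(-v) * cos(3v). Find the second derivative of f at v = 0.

Expand each factor separately, then convolve coefficients.
The coefficient of v^2 in the expansion is -4, so f′′(0) = 2! * (-4) = -8.

-8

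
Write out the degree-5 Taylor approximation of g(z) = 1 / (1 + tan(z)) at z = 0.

Expand as Σ (-1)^k u^k with u equal to the inner function's series.
g(0) = 1
g′(0) = -1
g′′(0) = 2
g′′′(0) = -8
g^(4)(0) = 40
g^(5)(0) = -256
The Taylor polynomial is Σ g^(k)(0)/k! · z^k.

-32*z^5/15 + 5*z^4/3 - 4*z^3/3 + z^2 - z + 1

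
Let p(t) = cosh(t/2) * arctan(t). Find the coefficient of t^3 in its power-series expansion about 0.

-5/24

Multiply the two series term by term and collect like powers.
p(0) = 0
p′(0) = 1
p′′(0) = 0
p′′′(0) = -5/4
So c_3 = p′′′(0)/3! = -5/24.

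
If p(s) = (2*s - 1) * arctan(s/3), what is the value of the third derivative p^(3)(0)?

Distribute the polynomial across the series and collect like powers.
The coefficient of s^3 in the expansion is 1/81, so p′′′(0) = 3! * (1/81) = 2/27.

2/27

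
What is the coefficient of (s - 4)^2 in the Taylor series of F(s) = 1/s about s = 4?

[(s - 4)^0] = 1/4;  [(s - 4)^1] = -1/16;  [(s - 4)^2] = 1/64.

1/64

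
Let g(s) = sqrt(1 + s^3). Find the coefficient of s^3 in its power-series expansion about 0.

Use the known series and substitute for the argument.
g(0) = 1
g′(0) = 0
g′′(0) = 0
g′′′(0) = 3
Dividing each by k! gives the coefficients c_0, ..., c_3.

1/2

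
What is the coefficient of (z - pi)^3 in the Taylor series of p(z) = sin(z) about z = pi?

[(z - pi)^0] = 0;  [(z - pi)^1] = -1;  [(z - pi)^2] = 0;  [(z - pi)^3] = 1/6.

1/6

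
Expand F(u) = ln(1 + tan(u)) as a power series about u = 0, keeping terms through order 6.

-31*u^6/45 + 2*u^5/3 - 7*u^4/12 + 2*u^3/3 - u^2/2 + u

Substitute the inner expansion into the outer series and collect powers.
F(0) = 0
F′(0) = 1
F′′(0) = -1
F′′′(0) = 4
F^(4)(0) = -14
F^(5)(0) = 80
F^(6)(0) = -496
The Taylor polynomial is Σ F^(k)(0)/k! · u^k.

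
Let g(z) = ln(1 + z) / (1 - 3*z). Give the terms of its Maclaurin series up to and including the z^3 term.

47*z^3/6 + 5*z^2/2 + z

Use 1/(1 - r) = Σ r^k on the denominator, then take the Cauchy product.
g(0) = 0
g′(0) = 1
g′′(0) = 5
g′′′(0) = 47
Then c_k = g^(k)(0)/k! gives each Taylor coefficient.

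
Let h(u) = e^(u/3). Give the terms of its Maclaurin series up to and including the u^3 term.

h(0) = 1
h′(0) = 1/3
h′′(0) = 1/9
h′′′(0) = 1/27

u^3/162 + u^2/18 + u/3 + 1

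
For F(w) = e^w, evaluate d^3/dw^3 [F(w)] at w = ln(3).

3

From the series, [(w - ln(3))^3] F = 1/2; multiply by 3! = 6 to get 3.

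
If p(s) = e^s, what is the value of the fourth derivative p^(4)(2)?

e^(2)

From the series, [(s - 2)^4] p = e^(2)/24; multiply by 4! = 24 to get e^(2).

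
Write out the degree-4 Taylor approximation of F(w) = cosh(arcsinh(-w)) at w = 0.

-w^4/8 + w^2/2 + 1

Let u equal the inner series; expand the outer function in u and truncate.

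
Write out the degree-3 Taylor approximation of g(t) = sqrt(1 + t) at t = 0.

t^3/16 - t^2/8 + t/2 + 1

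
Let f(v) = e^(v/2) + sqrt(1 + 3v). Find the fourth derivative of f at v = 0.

-607/8

Combine the two series term by term.
The coefficient of v^4 in the expansion is -607/192, so f^(4)(0) = 4! * (-607/192) = -607/8.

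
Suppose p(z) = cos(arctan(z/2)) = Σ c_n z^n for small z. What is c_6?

-5/1024

Plug the Maclaurin series of the inner function into that of the outer and collect terms.
p(0) = 1
p′(0) = 0
p′′(0) = -1/4
p′′′(0) = 0
p^(4)(0) = 9/16
p^(5)(0) = 0
p^(6)(0) = -225/64
Then c_k = p^(k)(0)/k! gives each Taylor coefficient.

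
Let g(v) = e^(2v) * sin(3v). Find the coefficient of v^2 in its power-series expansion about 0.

6

Multiply the two series term by term and collect like powers.
g(0) = 0
g′(0) = 3
g′′(0) = 12
So c_2 = g′′(0)/2! = 6.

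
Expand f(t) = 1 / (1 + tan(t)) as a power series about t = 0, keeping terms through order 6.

Expand as Σ (-1)^k u^k with u equal to the inner function's series.
f(0) = 1
f′(0) = -1
f′′(0) = 2
f′′′(0) = -8
f^(4)(0) = 40
f^(5)(0) = -256
f^(6)(0) = 1952
The Taylor polynomial is Σ f^(k)(0)/k! · t^k.

122*t^6/45 - 32*t^5/15 + 5*t^4/3 - 4*t^3/3 + t^2 - t + 1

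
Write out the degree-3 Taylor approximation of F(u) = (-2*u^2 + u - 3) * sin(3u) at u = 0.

15*u^3/2 + 3*u^2 - 9*u

Multiply each power in the prefactor through the base expansion.
F(0) = 0
F′(0) = -9
F′′(0) = 6
F′′′(0) = 45
The Taylor polynomial is Σ F^(k)(0)/k! · u^k.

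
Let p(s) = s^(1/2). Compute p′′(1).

-1/4

Differentiate repeatedly and evaluate at the center.
The coefficient of (s - 1)^2 in the expansion is -1/8, so p′′(1) = 2! * (-1/8) = -1/4.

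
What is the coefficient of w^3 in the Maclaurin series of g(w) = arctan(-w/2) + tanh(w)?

Add the two expansions coefficient-wise.
g(0) = 0
g′(0) = 1/2
g′′(0) = 0
g′′′(0) = -7/4
The Taylor polynomial is Σ g^(k)(0)/k! · w^k.

-7/24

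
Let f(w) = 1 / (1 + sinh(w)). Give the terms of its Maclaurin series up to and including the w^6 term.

77*w^6/45 - 181*w^5/120 + 4*w^4/3 - 7*w^3/6 + w^2 - w + 1

Expand as Σ (-1)^k u^k with u equal to the inner function's series.
[w^0] = 1;  [w^1] = -1;  [w^2] = 1;  [w^3] = -7/6;  [w^4] = 4/3;  [w^5] = -181/120;  [w^6] = 77/45.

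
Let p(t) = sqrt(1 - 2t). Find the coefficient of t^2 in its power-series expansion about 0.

-1/2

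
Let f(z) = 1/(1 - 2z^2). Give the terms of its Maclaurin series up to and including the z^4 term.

Compute the successive derivatives at the expansion point and divide by k!.
f(0) = 1
f′(0) = 0
f′′(0) = 4
f′′′(0) = 0
f^(4)(0) = 96

4*z^4 + 2*z^2 + 1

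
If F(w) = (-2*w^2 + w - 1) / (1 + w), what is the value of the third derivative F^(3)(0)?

Distribute the polynomial across the series and collect like powers.
The coefficient of w^3 in the expansion is 4, so F′′′(0) = 3! * (4) = 24.

24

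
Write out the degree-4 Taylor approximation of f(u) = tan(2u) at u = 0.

8*u^3/3 + 2*u

f(0) = 0
f′(0) = 2
f′′(0) = 0
f′′′(0) = 16
f^(4)(0) = 0
Dividing each by k! gives the coefficients c_0, ..., c_4.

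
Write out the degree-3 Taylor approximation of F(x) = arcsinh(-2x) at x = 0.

4*x^3/3 - 2*x

[x^0] = 0;  [x^1] = -2;  [x^2] = 0;  [x^3] = 4/3.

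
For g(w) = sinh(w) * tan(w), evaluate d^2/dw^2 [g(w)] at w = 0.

2

Take the Cauchy product of the two expansions.
The coefficient of w^2 in the expansion is 1, so g′′(0) = 2! * (1) = 2.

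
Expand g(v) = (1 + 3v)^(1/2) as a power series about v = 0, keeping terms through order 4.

-405*v^4/128 + 27*v^3/16 - 9*v^2/8 + 3*v/2 + 1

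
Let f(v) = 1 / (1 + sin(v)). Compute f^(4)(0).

16

Expand as Σ (-1)^k u^k with u equal to the inner function's series.
The coefficient of v^4 in the expansion is 2/3, so f^(4)(0) = 4! * (2/3) = 16.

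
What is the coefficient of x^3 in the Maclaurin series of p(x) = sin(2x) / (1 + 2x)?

20/3

Take the Cauchy product of the two expansions.
p(0) = 0
p′(0) = 2
p′′(0) = -8
p′′′(0) = 40
Dividing each by k! gives the coefficients c_0, ..., c_3.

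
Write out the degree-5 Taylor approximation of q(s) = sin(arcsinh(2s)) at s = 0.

16*s^5/3 - 8*s^3/3 + 2*s

Compose series: expand the inner function first, then feed it into the outer expansion.
q(0) = 0
q′(0) = 2
q′′(0) = 0
q′′′(0) = -16
q^(4)(0) = 0
q^(5)(0) = 640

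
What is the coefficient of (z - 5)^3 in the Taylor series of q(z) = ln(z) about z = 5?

Apply the Taylor formula c_k = f^(k)(a)/k!.

1/375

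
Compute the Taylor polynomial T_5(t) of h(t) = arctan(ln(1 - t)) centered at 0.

11*t^5/60 + t^4/4 - t^2/2 - t

Let u equal the inner series; expand the outer function in u and truncate.
h(0) = 0
h′(0) = -1
h′′(0) = -1
h′′′(0) = 0
h^(4)(0) = 6
h^(5)(0) = 22
Dividing each by k! gives the coefficients c_0, ..., c_5.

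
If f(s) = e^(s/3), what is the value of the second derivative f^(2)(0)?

From the series, [s^2] f = 1/18; multiply by 2! = 2 to get 1/9.

1/9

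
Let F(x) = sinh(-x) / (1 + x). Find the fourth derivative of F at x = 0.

Expand each factor separately, then convolve coefficients.
The coefficient of x^4 in the expansion is 7/6, so F^(4)(0) = 4! * (7/6) = 28.

28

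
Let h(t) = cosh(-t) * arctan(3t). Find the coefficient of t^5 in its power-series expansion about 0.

Take the Cauchy product of the two expansions.
h(0) = 0
h′(0) = 3
h′′(0) = 0
h′′′(0) = -45
h^(4)(0) = 0
h^(5)(0) = 5307

1769/40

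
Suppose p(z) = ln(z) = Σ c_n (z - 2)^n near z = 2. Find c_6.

-1/384

Differentiate repeatedly and evaluate at the center.
p(2) = ln(2)
p′(2) = 1/2
p′′(2) = -1/4
p′′′(2) = 1/4
p^(4)(2) = -3/8
p^(5)(2) = 3/4
p^(6)(2) = -15/8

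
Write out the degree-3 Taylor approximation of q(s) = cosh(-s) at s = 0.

q(0) = 1
q′(0) = 0
q′′(0) = 1
q′′′(0) = 0

s^2/2 + 1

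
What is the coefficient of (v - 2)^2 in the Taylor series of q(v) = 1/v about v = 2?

1/8

q(2) = 1/2
q′(2) = -1/4
q′′(2) = 1/4
So c_2 = q′′(2)/2! = 1/8.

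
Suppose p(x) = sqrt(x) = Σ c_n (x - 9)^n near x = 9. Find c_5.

7/5038848

[(x - 9)^0] = 3;  [(x - 9)^1] = 1/6;  [(x - 9)^2] = -1/216;  [(x - 9)^3] = 1/3888;  [(x - 9)^4] = -5/279936;  [(x - 9)^5] = 7/5038848.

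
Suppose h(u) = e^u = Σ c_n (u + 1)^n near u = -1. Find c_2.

e^(-1)/2

Use the known series and substitute for the argument.
[(u + 1)^0] = e^(-1);  [(u + 1)^1] = e^(-1);  [(u + 1)^2] = e^(-1)/2.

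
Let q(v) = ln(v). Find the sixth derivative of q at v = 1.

The coefficient of (v - 1)^6 in the expansion is -1/6, so q^(6)(1) = 6! * (-1/6) = -120.

-120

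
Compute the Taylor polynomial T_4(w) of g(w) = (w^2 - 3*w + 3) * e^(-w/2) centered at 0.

25*w^4/128 - 15*w^3/16 + 23*w^2/8 - 9*w/2 + 3

Multiply each power in the prefactor through the base expansion.
g(0) = 3
g′(0) = -9/2
g′′(0) = 23/4
g′′′(0) = -45/8
g^(4)(0) = 75/16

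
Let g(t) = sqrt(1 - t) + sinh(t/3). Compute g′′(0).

-1/4

Expand each term separately and add.
The coefficient of t^2 in the expansion is -1/8, so g′′(0) = 2! * (-1/8) = -1/4.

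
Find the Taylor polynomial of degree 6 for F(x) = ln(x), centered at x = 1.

-(x - 1)^6/6 + (x - 1)^5/5 - (x - 1)^4/4 + (x - 1)^3/3 - (x - 1)^2/2 + (x - 1)

Apply the Taylor formula c_k = f^(k)(a)/k!.
F(1) = 0
F′(1) = 1
F′′(1) = -1
F′′′(1) = 2
F^(4)(1) = -6
F^(5)(1) = 24
F^(6)(1) = -120
Then c_k = F^(k)(1)/k! gives each Taylor coefficient.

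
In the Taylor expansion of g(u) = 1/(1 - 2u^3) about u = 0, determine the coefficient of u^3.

g(0) = 1
g′(0) = 0
g′′(0) = 0
g′′′(0) = 12
The Taylor polynomial is Σ g^(k)(0)/k! · u^k.

2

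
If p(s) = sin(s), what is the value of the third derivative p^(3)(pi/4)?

The coefficient of (s - pi/4)^3 in the expansion is -sqrt(2)/12, so p′′′(pi/4) = 3! * (-sqrt(2)/12) = -sqrt(2)/2.

-sqrt(2)/2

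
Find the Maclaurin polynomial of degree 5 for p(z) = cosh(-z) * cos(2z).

Take the Cauchy product of the two expansions.
p(0) = 1
p′(0) = 0
p′′(0) = -3
p′′′(0) = 0
p^(4)(0) = -7
p^(5)(0) = 0

-7*z^4/24 - 3*z^2/2 + 1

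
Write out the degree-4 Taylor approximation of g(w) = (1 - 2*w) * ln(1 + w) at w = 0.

-11*w^4/12 + 4*w^3/3 - 5*w^2/2 + w

Shift and add copies of the series according to the polynomial's terms.
[w^0] = 0;  [w^1] = 1;  [w^2] = -5/2;  [w^3] = 4/3;  [w^4] = -11/12.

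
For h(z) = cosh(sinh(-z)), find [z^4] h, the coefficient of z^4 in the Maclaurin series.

5/24

Compose series: expand the inner function first, then feed it into the outer expansion.
h(0) = 1
h′(0) = 0
h′′(0) = 1
h′′′(0) = 0
h^(4)(0) = 5
So c_4 = h^(4)(0)/4! = 5/24.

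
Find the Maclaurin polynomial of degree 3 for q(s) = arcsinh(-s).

s^3/6 - s

q(0) = 0
q′(0) = -1
q′′(0) = 0
q′′′(0) = 1
Dividing each by k! gives the coefficients c_0, ..., c_3.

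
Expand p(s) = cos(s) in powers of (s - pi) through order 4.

-(s - pi)^4/24 + (s - pi)^2/2 - 1

Use the known series and substitute for the argument.
p(pi) = -1
p′(pi) = 0
p′′(pi) = 1
p′′′(pi) = 0
p^(4)(pi) = -1
The Taylor polynomial is Σ p^(k)(pi)/k! · (s - pi)^k.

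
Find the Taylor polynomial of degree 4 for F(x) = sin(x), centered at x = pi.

(x - pi)^3/6 - (x - pi)

Compute the successive derivatives at the expansion point and divide by k!.
F(pi) = 0
F′(pi) = -1
F′′(pi) = 0
F′′′(pi) = 1
F^(4)(pi) = 0
Then c_k = F^(k)(pi)/k! gives each Taylor coefficient.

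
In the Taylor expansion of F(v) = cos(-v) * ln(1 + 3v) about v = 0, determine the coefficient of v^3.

15/2

Expand each factor separately, then convolve coefficients.
F(0) = 0
F′(0) = 3
F′′(0) = -9
F′′′(0) = 45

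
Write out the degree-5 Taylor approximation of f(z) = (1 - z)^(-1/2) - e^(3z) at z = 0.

-2277*z^5/1280 - 397*z^4/128 - 67*z^3/16 - 33*z^2/8 - 5*z/2

Add the two expansions coefficient-wise.
[z^0] = 0;  [z^1] = -5/2;  [z^2] = -33/8;  [z^3] = -67/16;  [z^4] = -397/128;  [z^5] = -2277/1280.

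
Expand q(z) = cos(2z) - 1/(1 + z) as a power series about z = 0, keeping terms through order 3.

Combine the two series term by term.
[z^0] = 0;  [z^1] = 1;  [z^2] = -3;  [z^3] = 1.

z^3 - 3*z^2 + z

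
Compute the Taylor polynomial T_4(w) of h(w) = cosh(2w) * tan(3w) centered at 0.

15*w^3 + 3*w

Expand each factor separately, then convolve coefficients.
[w^0] = 0;  [w^1] = 3;  [w^2] = 0;  [w^3] = 15;  [w^4] = 0.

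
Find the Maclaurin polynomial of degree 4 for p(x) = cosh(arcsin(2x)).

Plug the Maclaurin series of the inner function into that of the outer and collect terms.
[x^0] = 1;  [x^1] = 0;  [x^2] = 2;  [x^3] = 0;  [x^4] = 10/3.

10*x^4/3 + 2*x^2 + 1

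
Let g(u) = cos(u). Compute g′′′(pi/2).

From the series, [(u - pi/2)^3] g = 1/6; multiply by 3! = 6 to get 1.

1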